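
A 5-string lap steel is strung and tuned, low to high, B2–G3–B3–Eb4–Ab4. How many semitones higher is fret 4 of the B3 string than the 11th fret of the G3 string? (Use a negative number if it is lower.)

B3 at fret 4 → Eb4 (MIDI 63); G3 at fret 11 → Gb4 (MIDI 66).
63 − 66 = -3, so the two pitches are 3 semitones apart.

-3 semitones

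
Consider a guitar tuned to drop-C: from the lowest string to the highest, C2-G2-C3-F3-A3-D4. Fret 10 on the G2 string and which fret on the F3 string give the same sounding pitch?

0

Fret 10 on G2 is MIDI 43 + 10 = 53 (F3). On the F3 string (open MIDI 53), that pitch is 53 − 53 = fret 0.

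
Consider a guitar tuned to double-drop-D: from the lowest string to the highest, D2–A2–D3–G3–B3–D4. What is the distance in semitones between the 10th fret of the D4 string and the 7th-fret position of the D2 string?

D4 at fret 10 → C5 (MIDI 72); D2 at fret 7 → A2 (MIDI 45).
72 − 45 = 27, so the two pitches are 27 semitones apart, with C5 the higher.

27 semitones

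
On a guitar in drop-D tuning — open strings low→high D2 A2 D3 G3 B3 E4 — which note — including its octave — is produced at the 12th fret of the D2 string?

The open D2 string plus 12 semitones: D–D#–E–F–…–C–C#–D.
The walk passes from B into C once, so the octave number goes from 2 to 3.

D3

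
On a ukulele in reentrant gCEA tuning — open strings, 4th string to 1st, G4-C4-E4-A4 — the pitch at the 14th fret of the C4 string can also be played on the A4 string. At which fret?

5

C4 at fret 14 is C4 + 14 semitones = D5.
The open A4 string is 9 semitones above the open C4, so the same pitch on the A4 string lies at fret 14 − 9 = 5.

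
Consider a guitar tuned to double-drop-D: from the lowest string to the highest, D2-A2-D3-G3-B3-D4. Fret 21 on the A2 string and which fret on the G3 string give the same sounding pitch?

11

Fret 21 on A2 is MIDI 45 + 21 = 66 (F♯4). On the G3 string (open MIDI 55), that pitch is 66 − 55 = fret 11.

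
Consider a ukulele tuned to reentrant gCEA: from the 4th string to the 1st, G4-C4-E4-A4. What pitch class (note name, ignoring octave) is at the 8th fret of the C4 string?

Each fret is one semitone, so C4 + 8 = G#.

G#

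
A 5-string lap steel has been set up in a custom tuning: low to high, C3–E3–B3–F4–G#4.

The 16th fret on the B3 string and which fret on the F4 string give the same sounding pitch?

10

Fret 16 on B3 is MIDI 59 + 16 = 75 (D#5). On the F4 string (open MIDI 65), that pitch is 75 − 65 = fret 10.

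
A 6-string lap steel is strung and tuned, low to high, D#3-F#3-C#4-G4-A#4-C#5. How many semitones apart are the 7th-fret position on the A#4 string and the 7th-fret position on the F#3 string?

A#4 at fret 7 → F5 (MIDI 77); F#3 at fret 7 → C#4 (MIDI 61).
77 − 61 = 16, so the two pitches are 16 semitones apart, with F5 the higher.

16 semitones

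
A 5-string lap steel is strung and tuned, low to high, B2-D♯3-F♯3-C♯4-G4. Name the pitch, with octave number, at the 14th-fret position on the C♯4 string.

D♯5

C♯4 is MIDI 61. Adding 14 gives 75, which is D♯5.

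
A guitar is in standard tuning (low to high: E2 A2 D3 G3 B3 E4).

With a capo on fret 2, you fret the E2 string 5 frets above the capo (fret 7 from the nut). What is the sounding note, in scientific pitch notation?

The capo raises the open E2 by 2 semitones to F#2; fretting 5 more gives E2 + 2 + 5 = E2 + 7 semitones = B2.

B2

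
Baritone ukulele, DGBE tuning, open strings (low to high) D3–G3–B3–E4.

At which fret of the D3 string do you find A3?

A3 is 7 semitones above the open D3 (D–D#–E–F–F#–G–G#–A), so it sits at fret 7.

7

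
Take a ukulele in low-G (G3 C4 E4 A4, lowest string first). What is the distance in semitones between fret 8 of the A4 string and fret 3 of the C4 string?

A4 at fret 8 → F5 (MIDI 77); C4 at fret 3 → D#4 (MIDI 63).
77 − 63 = 14, so the two pitches are 14 semitones apart, with F5 the higher.

14 semitones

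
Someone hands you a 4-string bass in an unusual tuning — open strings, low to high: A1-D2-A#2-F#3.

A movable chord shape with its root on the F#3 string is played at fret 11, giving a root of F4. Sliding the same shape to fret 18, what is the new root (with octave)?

Moving from fret 11 to fret 18 shifts the root by 7 semitones.
F4 up 7 semitones is C5.

C5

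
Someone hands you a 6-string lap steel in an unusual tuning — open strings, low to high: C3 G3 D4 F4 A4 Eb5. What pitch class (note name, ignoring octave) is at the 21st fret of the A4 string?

The open A4 string plus 21 semitones: A–Bb–B–C–…–E–F–Gb.
(Equivalently spelled F#.)

Gb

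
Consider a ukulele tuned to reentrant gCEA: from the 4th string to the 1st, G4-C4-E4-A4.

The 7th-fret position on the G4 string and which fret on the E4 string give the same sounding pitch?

10

G4 at fret 7 is G4 + 7 semitones = D5.
The open E4 string is 3 semitones below the open G4, so the same pitch on the E4 string lies at fret 7 + 3 = 10.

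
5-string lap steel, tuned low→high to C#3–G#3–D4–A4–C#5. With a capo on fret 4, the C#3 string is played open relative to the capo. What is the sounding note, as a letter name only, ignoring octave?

The capo raises the open C#3 by 4 semitones to F3; fretting 0 more gives C#3 + 4 + 0 = C#3 + 4 semitones, landing on F.

F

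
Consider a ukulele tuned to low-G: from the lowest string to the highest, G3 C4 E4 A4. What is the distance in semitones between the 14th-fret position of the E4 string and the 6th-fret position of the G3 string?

E4 at fret 14 → F#5 (MIDI 78); G3 at fret 6 → C#4 (MIDI 61).
78 − 61 = 17, so the two pitches are 17 semitones apart, with F#5 the higher.

17 semitones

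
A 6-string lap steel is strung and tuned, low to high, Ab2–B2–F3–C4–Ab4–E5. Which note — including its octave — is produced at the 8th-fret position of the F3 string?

F3 is MIDI 53. Adding 8 gives 61, which is Db4.
(Equivalently spelled C#4.)

Db4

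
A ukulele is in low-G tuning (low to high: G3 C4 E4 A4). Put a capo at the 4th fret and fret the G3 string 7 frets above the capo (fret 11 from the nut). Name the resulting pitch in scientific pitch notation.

F#4

The capo raises the open G3 by 4 semitones to B3; fretting 7 more gives G3 + 4 + 7 = G3 + 11 semitones = F#4.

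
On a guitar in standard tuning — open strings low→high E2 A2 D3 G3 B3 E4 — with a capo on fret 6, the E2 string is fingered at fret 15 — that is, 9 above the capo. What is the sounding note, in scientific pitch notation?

G3

The capo raises the open E2 by 6 semitones to A♯2; fretting 9 more gives E2 + 6 + 9 = E2 + 15 semitones = G3.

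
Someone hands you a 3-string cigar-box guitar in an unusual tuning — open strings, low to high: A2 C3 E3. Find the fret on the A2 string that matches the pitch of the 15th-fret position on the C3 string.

Fret 15 on C3 is MIDI 48 + 15 = 63 (Eb4). On the A2 string (open MIDI 45), that pitch is 63 − 45 = fret 18.

18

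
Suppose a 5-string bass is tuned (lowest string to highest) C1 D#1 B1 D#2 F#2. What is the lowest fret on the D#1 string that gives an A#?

7

From D#1, count semitones up the chromatic scale until reaching A#: D#–E–F–F#–G–G#–A–A# — 7 steps.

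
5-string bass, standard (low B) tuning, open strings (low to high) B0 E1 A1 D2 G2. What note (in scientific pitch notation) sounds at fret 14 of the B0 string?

Each fret is one semitone, so B0 + 14 = C#2.
(Equivalently spelled Db2.)

C#2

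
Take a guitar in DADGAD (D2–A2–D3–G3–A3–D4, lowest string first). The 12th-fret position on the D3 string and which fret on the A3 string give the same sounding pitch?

5

D3 at fret 12 is D3 + 12 semitones = D4.
The open A3 string is 7 semitones above the open D3, so the same pitch on the A3 string lies at fret 12 − 7 = 5.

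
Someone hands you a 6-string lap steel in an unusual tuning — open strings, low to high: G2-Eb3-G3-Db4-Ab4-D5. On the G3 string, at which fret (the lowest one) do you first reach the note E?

9

From G3, count semitones up the chromatic scale until reaching E: G–Ab–A–Bb–B–C–Db–D–Eb–E — 9 steps.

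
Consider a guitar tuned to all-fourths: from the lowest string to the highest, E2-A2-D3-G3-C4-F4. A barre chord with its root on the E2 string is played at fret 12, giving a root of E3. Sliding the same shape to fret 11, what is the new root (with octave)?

Moving from fret 12 to fret 11 shifts the root by -1 semitone.
E3 down 1 semitone is D#3.

D#3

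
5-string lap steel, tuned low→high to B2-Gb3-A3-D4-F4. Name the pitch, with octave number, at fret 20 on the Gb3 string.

D5

Gb3 is MIDI 54. Adding 20 gives 74, which is D5.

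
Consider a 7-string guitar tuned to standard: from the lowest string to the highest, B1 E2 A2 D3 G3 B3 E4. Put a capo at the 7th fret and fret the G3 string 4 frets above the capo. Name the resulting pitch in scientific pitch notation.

F♯4

The capo raises the open G3 by 7 semitones to D4; fretting 4 more gives G3 + 7 + 4 = G3 + 11 semitones = F♯4.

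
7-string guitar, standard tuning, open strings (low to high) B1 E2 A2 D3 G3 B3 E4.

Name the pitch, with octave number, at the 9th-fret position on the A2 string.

The open A2 string plus 9 semitones: A–A#–B–C–C#–D–D#–E–F–F#.
The walk passes from B into C once, so the octave number goes from 2 to 3.
(Equivalently spelled Gb3.)

F#3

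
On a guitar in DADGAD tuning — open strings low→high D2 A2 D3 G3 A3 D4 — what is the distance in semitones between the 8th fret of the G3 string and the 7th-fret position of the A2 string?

11 semitones

G3 at fret 8 → D#4 (MIDI 63); A2 at fret 7 → E3 (MIDI 52).
63 − 52 = 11, so the two pitches are 11 semitones apart, with D#4 the higher.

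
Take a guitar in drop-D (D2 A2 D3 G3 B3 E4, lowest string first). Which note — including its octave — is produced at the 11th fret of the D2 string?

C#3

The open D2 string plus 11 semitones: D–D#–E–F–…–B–C–C#.
The walk passes from B into C once, so the octave number goes from 2 to 3.
(Equivalently spelled Db3.)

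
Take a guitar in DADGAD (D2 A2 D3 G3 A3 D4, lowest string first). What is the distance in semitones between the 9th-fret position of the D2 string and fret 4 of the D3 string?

7 semitones

D2 at fret 9 → B2 (MIDI 47); D3 at fret 4 → F♯3 (MIDI 54).
47 − 54 = -7, so the two pitches are 7 semitones apart, with F♯3 the higher.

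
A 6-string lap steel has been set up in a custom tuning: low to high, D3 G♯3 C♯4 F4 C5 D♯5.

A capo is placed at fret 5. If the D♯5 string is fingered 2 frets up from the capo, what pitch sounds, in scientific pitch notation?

The capo raises the open D♯5 by 5 semitones to G♯5; fretting 2 more gives D♯5 + 5 + 2 = D♯5 + 7 semitones = A♯5.

A♯5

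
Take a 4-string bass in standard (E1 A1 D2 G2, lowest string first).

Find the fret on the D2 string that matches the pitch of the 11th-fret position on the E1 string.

1

E1 at fret 11 is E1 + 11 semitones = D#2.
The open D2 string is 10 semitones above the open E1, so the same pitch on the D2 string lies at fret 11 − 10 = 1.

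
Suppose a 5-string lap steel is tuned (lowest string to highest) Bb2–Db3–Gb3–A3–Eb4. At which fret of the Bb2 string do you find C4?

14

C4 is 14 semitones above the open Bb2 (Bb–B–C–Db–…–Bb–B–C), so it sits at fret 14.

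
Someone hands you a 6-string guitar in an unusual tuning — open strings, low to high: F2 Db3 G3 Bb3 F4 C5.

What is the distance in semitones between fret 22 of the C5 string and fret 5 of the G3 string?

34 semitones

C5 at fret 22 → Bb6 (MIDI 94); G3 at fret 5 → C4 (MIDI 60).
94 − 60 = 34, so the two pitches are 34 semitones apart, with Bb6 the higher.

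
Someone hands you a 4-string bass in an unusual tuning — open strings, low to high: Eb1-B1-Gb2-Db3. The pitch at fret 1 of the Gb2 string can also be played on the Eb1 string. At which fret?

16

Gb2 at fret 1 is Gb2 + 1 semitone = G2.
The open Eb1 string is 15 semitones below the open Gb2, so the same pitch on the Eb1 string lies at fret 1 + 15 = 16.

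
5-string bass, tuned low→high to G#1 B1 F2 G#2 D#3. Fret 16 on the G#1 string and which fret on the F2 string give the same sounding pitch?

G#1 at fret 16 is G#1 + 16 semitones = C3.
The open F2 string is 9 semitones above the open G#1, so the same pitch on the F2 string lies at fret 16 − 9 = 7.

7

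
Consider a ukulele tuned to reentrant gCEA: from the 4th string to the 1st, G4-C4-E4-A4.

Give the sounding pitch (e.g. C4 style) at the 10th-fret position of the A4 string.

G5

Each fret is one semitone, so A4 + 10 = G5.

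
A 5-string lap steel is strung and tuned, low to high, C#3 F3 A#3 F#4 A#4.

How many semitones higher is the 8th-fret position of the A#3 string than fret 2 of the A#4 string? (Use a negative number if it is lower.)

-6 semitones

A#3 at fret 8 → F#4 (MIDI 66); A#4 at fret 2 → C5 (MIDI 72).
66 − 72 = -6, so the two pitches are 6 semitones apart.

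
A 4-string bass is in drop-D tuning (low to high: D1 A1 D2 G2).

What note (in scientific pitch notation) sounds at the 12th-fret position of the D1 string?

D2

Each fret is one semitone, so D1 + 12 = D2.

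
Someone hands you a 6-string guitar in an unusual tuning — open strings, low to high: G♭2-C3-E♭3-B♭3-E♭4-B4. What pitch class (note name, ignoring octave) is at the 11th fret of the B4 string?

B4 is MIDI 71. Adding 11 gives 82; 82 mod 12 = 10, i.e. B♭.

B♭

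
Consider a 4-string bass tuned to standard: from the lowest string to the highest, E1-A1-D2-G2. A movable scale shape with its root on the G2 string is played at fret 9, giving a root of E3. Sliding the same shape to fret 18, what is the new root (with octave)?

Moving from fret 9 to fret 18 shifts the root by 9 semitones.
E3 up 9 semitones is C♯4.

C♯4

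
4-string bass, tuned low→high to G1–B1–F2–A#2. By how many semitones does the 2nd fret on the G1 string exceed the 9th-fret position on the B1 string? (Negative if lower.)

-11 semitones

G1 at fret 2 → A1 (MIDI 33); B1 at fret 9 → G#2 (MIDI 44).
33 − 44 = -11, so the two pitches are 11 semitones apart.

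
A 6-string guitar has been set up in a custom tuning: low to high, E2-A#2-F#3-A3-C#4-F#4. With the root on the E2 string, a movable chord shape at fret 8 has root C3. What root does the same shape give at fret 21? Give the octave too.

C#4

Moving from fret 8 to fret 21 shifts the root by 13 semitones.
C3 up 13 semitones is C#4.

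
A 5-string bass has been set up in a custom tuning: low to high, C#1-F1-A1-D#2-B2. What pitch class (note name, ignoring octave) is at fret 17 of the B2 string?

E

The open B2 string plus 17 semitones: B–C–C#–D–…–D–D#–E.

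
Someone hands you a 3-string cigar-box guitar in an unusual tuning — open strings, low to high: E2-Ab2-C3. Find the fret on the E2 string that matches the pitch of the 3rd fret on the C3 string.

11

Fret 3 on C3 is MIDI 48 + 3 = 51 (Eb3). On the E2 string (open MIDI 40), that pitch is 51 − 40 = fret 11.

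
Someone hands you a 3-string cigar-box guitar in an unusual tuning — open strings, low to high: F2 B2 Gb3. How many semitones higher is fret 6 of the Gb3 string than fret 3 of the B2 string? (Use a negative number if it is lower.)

10 semitones

Gb3 at fret 6 → C4 (MIDI 60); B2 at fret 3 → D3 (MIDI 50).
60 − 50 = 10, so the two pitches are 10 semitones apart.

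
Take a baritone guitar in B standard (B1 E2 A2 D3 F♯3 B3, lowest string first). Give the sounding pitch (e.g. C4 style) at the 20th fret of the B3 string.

B3 is MIDI 59. Adding 20 gives 79, which is G5.

G5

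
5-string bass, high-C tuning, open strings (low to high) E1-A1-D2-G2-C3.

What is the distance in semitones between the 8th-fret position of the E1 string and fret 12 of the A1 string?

9 semitones

E1 at fret 8 → C2 (MIDI 36); A1 at fret 12 → A2 (MIDI 45).
36 − 45 = -9, so the two pitches are 9 semitones apart, with A2 the higher.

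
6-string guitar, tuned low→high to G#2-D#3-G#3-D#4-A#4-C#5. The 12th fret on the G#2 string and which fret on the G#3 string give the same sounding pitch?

0

Fret 12 on G#2 is MIDI 44 + 12 = 56 (G#3). On the G#3 string (open MIDI 56), that pitch is 56 − 56 = fret 0.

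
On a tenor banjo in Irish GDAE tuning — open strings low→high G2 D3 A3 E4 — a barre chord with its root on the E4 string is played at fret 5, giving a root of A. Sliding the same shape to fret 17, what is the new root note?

A

Moving from fret 5 to fret 17 shifts the root by 12 semitones.
A up 12 semitones is A.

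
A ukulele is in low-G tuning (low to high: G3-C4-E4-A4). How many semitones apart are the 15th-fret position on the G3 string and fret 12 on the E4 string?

6 semitones

G3 at fret 15 → A♯4 (MIDI 70); E4 at fret 12 → E5 (MIDI 76).
70 − 76 = -6, so the two pitches are 6 semitones apart, with E5 the higher.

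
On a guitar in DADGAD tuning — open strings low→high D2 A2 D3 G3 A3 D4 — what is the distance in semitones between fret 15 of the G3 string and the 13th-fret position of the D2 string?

19 semitones

G3 at fret 15 → A♯4 (MIDI 70); D2 at fret 13 → D♯3 (MIDI 51).
70 − 51 = 19, so the two pitches are 19 semitones apart, with A♯4 the higher.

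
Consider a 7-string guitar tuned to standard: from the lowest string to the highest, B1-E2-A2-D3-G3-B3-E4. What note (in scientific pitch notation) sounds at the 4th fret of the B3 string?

B3 is MIDI 59. Adding 4 gives 63, which is D#4.
(Equivalently spelled Eb4.)

D#4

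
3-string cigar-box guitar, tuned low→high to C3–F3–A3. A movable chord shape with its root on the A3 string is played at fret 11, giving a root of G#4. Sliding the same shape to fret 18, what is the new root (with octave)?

D#5

Moving from fret 11 to fret 18 shifts the root by 7 semitones.
G#4 up 7 semitones is D#5.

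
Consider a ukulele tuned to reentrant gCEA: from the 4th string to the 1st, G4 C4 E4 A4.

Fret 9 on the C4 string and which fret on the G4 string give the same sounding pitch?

2

Fret 9 on C4 is MIDI 60 + 9 = 69 (A4). On the G4 string (open MIDI 67), that pitch is 69 − 67 = fret 2.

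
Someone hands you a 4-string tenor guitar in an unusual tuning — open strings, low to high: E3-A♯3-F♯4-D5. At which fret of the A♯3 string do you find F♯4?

F♯4 is 8 semitones above the open A♯3 (A#–B–C–C#–D–D#–E–F–F#), so it sits at fret 8.

8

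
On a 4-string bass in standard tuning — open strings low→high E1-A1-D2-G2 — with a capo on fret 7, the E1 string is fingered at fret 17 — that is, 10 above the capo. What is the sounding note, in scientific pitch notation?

A2

The capo raises the open E1 by 7 semitones to B1; fretting 10 more gives E1 + 7 + 10 = E1 + 17 semitones = A2.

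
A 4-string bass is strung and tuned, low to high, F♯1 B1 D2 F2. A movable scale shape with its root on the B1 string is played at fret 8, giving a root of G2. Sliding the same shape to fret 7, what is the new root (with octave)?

Moving from fret 8 to fret 7 shifts the root by -1 semitone.
G2 down 1 semitone is F♯2.

F♯2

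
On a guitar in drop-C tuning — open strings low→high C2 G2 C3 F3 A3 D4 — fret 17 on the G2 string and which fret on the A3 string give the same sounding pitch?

Fret 17 on G2 is MIDI 43 + 17 = 60 (C4). On the A3 string (open MIDI 57), that pitch is 60 − 57 = fret 3.

3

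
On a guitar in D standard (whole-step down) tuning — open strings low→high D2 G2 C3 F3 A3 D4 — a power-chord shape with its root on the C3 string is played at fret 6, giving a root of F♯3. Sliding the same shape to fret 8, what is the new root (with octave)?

Moving from fret 6 to fret 8 shifts the root by 2 semitones.
F♯3 up 2 semitones is G♯3.

G♯3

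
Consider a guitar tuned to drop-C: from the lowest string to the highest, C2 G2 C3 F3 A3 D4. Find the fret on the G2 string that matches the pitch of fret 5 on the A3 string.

19

A3 at fret 5 is A3 + 5 semitones = D4.
The open G2 string is 14 semitones below the open A3, so the same pitch on the G2 string lies at fret 5 + 14 = 19.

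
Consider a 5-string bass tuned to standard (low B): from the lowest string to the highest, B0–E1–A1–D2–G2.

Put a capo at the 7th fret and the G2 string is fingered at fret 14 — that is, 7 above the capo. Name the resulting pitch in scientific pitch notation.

The capo raises the open G2 by 7 semitones to D3; fretting 7 more gives G2 + 7 + 7 = G2 + 14 semitones = A3.

A3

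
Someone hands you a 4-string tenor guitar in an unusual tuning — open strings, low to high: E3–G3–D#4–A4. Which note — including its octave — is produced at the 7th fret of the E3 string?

B3

The open E3 string plus 7 semitones: E–F–F#–G–G#–A–A#–B.
No B→C boundary is crossed, so the octave stays at 3.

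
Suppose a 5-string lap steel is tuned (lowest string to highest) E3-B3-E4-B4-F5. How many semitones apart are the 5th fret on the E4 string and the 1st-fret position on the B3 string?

E4 at fret 5 → A4 (MIDI 69); B3 at fret 1 → C4 (MIDI 60).
69 − 60 = 9, so the two pitches are 9 semitones apart, with A4 the higher.

9 semitones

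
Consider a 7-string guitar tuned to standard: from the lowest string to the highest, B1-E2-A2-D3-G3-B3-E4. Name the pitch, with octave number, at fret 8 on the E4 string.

C5

E4 is MIDI 64. Adding 8 gives 72, which is C5.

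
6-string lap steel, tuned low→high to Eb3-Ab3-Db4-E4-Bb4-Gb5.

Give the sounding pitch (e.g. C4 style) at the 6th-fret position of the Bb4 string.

Bb4 is MIDI 70. Adding 6 gives 76, which is E5.

E5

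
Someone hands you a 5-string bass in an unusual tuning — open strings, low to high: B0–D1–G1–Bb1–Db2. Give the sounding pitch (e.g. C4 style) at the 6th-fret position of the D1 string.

Each fret is one semitone, so D1 + 6 = Ab1.

Ab1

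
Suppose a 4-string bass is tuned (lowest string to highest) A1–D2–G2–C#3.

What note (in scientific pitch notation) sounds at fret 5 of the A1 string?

Each fret is one semitone, so A1 + 5 = D2.

D2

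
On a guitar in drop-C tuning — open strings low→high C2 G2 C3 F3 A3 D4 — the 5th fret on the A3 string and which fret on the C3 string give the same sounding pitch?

14

A3 at fret 5 is A3 + 5 semitones = D4.
The open C3 string is 9 semitones below the open A3, so the same pitch on the C3 string lies at fret 5 + 9 = 14.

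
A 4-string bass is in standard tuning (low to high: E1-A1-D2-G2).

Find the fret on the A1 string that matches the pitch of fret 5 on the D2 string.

Fret 5 on D2 is MIDI 38 + 5 = 43 (G2). On the A1 string (open MIDI 33), that pitch is 43 − 33 = fret 10.

10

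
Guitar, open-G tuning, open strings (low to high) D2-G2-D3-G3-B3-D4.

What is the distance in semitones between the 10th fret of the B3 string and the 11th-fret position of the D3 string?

B3 at fret 10 → A4 (MIDI 69); D3 at fret 11 → C#4 (MIDI 61).
69 − 61 = 8, so the two pitches are 8 semitones apart, with A4 the higher.

8 semitones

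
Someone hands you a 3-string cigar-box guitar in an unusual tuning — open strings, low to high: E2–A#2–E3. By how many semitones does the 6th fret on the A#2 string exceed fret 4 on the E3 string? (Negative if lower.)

A#2 at fret 6 → E3 (MIDI 52); E3 at fret 4 → G#3 (MIDI 56).
52 − 56 = -4, so the two pitches are 4 semitones apart.

-4 semitones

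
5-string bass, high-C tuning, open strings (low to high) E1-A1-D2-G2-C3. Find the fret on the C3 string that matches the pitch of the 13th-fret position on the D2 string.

D2 at fret 13 is D2 + 13 semitones = D#3.
The open C3 string is 10 semitones above the open D2, so the same pitch on the C3 string lies at fret 13 − 10 = 3.

3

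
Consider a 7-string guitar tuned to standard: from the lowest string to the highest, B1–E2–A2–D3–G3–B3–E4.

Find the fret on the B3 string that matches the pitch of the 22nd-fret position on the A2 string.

Fret 22 on A2 is MIDI 45 + 22 = 67 (G4). On the B3 string (open MIDI 59), that pitch is 67 − 59 = fret 8.

8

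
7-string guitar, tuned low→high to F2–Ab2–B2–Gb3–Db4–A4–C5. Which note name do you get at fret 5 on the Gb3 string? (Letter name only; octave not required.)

B

The open Gb3 string plus 5 semitones: Gb–G–Ab–A–Bb–B.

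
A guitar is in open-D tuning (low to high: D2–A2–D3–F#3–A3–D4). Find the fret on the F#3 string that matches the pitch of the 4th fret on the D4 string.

12

D4 at fret 4 is D4 + 4 semitones = F#4.
The open F#3 string is 8 semitones below the open D4, so the same pitch on the F#3 string lies at fret 4 + 8 = 12.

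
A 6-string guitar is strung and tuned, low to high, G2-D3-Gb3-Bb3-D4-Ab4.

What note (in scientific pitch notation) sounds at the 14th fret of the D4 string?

E5

The open D4 string plus 14 semitones: D–Eb–E–F–…–D–Eb–E.
The walk passes from B into C once, so the octave number goes from 4 to 5.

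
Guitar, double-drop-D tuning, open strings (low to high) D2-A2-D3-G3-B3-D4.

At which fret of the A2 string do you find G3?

10

G3 is 10 semitones above the open A2 (A–A#–B–C–…–F–F#–G), so it sits at fret 10.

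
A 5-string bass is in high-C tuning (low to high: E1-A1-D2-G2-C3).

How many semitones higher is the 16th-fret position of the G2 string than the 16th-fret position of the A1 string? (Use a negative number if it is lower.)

10 semitones

G2 at fret 16 → B3 (MIDI 59); A1 at fret 16 → C♯3 (MIDI 49).
59 − 49 = 10, so the two pitches are 10 semitones apart.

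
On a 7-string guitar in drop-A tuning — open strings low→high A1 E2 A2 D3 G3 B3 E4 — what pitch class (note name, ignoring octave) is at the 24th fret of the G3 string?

Each fret is one semitone, so G3 + 24 = G.

G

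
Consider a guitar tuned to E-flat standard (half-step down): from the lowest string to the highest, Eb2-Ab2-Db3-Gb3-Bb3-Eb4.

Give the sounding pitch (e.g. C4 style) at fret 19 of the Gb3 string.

The open Gb3 string plus 19 semitones: Gb–G–Ab–A–…–B–C–Db.
The walk passes from B into C 2 times, so the octave number goes from 3 to 5.

Db5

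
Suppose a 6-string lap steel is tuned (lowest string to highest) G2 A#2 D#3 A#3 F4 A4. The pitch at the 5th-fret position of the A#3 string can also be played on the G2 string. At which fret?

Fret 5 on A#3 is MIDI 58 + 5 = 63 (D#4). On the G2 string (open MIDI 43), that pitch is 63 − 43 = fret 20.

20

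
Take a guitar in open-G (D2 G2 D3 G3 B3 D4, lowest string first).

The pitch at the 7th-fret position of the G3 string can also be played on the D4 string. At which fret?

0

Fret 7 on G3 is MIDI 55 + 7 = 62 (D4). On the D4 string (open MIDI 62), that pitch is 62 − 62 = fret 0.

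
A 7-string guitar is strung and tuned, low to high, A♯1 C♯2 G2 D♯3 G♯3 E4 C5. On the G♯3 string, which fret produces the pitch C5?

C5 is 16 semitones above the open G♯3 (G#–A–A#–B–…–A#–B–C), so it sits at fret 16.

16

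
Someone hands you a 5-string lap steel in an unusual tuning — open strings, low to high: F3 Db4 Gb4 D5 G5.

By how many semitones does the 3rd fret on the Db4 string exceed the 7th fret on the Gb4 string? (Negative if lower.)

Db4 at fret 3 → E4 (MIDI 64); Gb4 at fret 7 → Db5 (MIDI 73).
64 − 73 = -9, so the two pitches are 9 semitones apart.

-9 semitones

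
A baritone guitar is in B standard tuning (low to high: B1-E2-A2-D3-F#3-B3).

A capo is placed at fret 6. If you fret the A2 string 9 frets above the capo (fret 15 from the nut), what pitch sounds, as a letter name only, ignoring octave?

C

The capo raises the open A2 by 6 semitones to D#3; fretting 9 more gives A2 + 6 + 9 = A2 + 15 semitones, landing on C.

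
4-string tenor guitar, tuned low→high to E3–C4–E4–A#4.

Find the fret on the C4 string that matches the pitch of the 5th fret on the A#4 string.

15

A#4 at fret 5 is A#4 + 5 semitones = D#5.
The open C4 string is 10 semitones below the open A#4, so the same pitch on the C4 string lies at fret 5 + 10 = 15.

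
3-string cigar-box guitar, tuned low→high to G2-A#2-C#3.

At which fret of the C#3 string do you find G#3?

G#3 is 7 semitones above the open C#3 (C#–D–D#–E–F–F#–G–G#), so it sits at fret 7.

7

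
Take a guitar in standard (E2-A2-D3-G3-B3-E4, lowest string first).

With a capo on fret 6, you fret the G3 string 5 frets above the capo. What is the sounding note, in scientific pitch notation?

The capo raises the open G3 by 6 semitones to C#4; fretting 5 more gives G3 + 6 + 5 = G3 + 11 semitones = F#4.
(Also written Gb.)

F#4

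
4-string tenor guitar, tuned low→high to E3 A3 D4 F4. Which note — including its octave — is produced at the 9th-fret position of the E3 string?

Each fret is one semitone, so E3 + 9 = C#4.

C#4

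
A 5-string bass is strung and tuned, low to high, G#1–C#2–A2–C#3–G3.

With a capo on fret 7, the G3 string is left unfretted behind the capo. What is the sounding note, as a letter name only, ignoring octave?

D

The capo raises the open G3 by 7 semitones to D4; fretting 0 more gives G3 + 7 + 0 = G3 + 7 semitones, landing on D.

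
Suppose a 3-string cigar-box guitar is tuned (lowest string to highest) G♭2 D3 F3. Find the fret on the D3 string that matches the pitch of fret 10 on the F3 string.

13

Fret 10 on F3 is MIDI 53 + 10 = 63 (E♭4). On the D3 string (open MIDI 50), that pitch is 63 − 50 = fret 13.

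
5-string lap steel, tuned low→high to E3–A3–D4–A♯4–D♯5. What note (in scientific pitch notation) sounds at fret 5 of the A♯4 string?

The open A♯4 string plus 5 semitones: A#–B–C–C#–D–D#.
The walk passes from B into C once, so the octave number goes from 4 to 5.
(Equivalently spelled E♭5.)

D♯5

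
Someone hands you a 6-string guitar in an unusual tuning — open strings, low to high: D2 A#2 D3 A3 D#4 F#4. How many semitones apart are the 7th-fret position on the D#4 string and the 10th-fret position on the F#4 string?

D#4 at fret 7 → A#4 (MIDI 70); F#4 at fret 10 → E5 (MIDI 76).
70 − 76 = -6, so the two pitches are 6 semitones apart, with E5 the higher.

6 semitones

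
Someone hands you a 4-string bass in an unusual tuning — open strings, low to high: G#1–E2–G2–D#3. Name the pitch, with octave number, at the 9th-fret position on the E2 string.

E2 is MIDI 40. Adding 9 gives 49, which is C#3.

C#3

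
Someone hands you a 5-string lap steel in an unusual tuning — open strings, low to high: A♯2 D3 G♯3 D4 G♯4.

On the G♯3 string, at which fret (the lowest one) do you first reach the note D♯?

7

From G♯3, count semitones up the chromatic scale until reaching D♯: G#–A–A#–B–C–C#–D–D# — 7 steps.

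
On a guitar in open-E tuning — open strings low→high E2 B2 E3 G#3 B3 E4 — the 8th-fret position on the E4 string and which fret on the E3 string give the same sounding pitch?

E4 at fret 8 is E4 + 8 semitones = C5.
The open E3 string is 12 semitones below the open E4, so the same pitch on the E3 string lies at fret 8 + 12 = 20.

20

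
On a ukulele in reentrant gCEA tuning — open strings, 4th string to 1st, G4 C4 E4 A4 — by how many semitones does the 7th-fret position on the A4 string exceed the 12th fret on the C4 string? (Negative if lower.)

A4 at fret 7 → E5 (MIDI 76); C4 at fret 12 → C5 (MIDI 72).
76 − 72 = 4, so the two pitches are 4 semitones apart.

4 semitones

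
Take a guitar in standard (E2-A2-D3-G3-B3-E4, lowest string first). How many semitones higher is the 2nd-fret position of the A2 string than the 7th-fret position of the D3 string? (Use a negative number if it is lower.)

-10 semitones

A2 at fret 2 → B2 (MIDI 47); D3 at fret 7 → A3 (MIDI 57).
47 − 57 = -10, so the two pitches are 10 semitones apart.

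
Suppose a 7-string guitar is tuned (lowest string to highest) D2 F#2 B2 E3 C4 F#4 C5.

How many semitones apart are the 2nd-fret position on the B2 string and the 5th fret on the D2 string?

6 semitones

B2 at fret 2 → C#3 (MIDI 49); D2 at fret 5 → G2 (MIDI 43).
49 − 43 = 6, so the two pitches are 6 semitones apart, with C#3 the higher.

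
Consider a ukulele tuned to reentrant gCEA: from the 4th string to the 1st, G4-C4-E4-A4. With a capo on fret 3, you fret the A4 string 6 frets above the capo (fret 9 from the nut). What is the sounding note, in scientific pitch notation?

The capo raises the open A4 by 3 semitones to C5; fretting 6 more gives A4 + 3 + 6 = A4 + 9 semitones = F#5.
(Also written Gb.)

F#5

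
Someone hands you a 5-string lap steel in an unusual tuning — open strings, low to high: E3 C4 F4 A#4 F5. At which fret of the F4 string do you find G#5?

15

G#5 is 15 semitones above the open F4 (F–F#–G–G#–…–F#–G–G#), so it sits at fret 15.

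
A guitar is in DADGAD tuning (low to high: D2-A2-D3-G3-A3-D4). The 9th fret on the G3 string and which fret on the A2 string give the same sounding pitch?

19

G3 at fret 9 is G3 + 9 semitones = E4.
The open A2 string is 10 semitones below the open G3, so the same pitch on the A2 string lies at fret 9 + 10 = 19.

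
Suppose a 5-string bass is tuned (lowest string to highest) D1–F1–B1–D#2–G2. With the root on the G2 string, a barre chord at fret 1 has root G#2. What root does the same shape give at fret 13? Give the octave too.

G#3

Moving from fret 1 to fret 13 shifts the root by 12 semitones.
G#2 up 12 semitones is G#3.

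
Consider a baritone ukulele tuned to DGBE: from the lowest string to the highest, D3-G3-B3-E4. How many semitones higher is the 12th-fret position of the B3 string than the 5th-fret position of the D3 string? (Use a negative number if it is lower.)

16 semitones

B3 at fret 12 → B4 (MIDI 71); D3 at fret 5 → G3 (MIDI 55).
71 − 55 = 16, so the two pitches are 16 semitones apart.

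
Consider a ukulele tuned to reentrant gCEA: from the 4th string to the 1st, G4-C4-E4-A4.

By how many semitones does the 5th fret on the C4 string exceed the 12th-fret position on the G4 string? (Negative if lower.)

-14 semitones

C4 at fret 5 → F4 (MIDI 65); G4 at fret 12 → G5 (MIDI 79).
65 − 79 = -14, so the two pitches are 14 semitones apart.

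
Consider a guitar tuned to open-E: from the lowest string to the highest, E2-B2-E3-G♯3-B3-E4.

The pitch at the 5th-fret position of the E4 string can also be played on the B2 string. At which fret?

22

Fret 5 on E4 is MIDI 64 + 5 = 69 (A4). On the B2 string (open MIDI 47), that pitch is 69 − 47 = fret 22.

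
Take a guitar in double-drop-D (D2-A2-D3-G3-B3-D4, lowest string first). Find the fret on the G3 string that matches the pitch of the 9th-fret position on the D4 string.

16

D4 at fret 9 is D4 + 9 semitones = B4.
The open G3 string is 7 semitones below the open D4, so the same pitch on the G3 string lies at fret 9 + 7 = 16.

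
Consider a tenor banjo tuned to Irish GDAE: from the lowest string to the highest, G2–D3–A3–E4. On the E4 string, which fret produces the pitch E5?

E5 is 12 semitones above the open E4 (E–F–F#–G–…–D–D#–E), so it sits at fret 12.

12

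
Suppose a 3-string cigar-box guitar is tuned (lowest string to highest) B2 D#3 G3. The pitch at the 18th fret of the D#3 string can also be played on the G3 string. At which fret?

14

D#3 at fret 18 is D#3 + 18 semitones = A4.
The open G3 string is 4 semitones above the open D#3, so the same pitch on the G3 string lies at fret 18 − 4 = 14.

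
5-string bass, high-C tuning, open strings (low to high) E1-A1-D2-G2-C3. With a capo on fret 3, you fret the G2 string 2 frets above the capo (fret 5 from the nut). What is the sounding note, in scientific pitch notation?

C3

The capo raises the open G2 by 3 semitones to A♯2; fretting 2 more gives G2 + 3 + 2 = G2 + 5 semitones = C3.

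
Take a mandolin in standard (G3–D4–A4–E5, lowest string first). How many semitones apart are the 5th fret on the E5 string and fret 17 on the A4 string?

5 semitones

E5 at fret 5 → A5 (MIDI 81); A4 at fret 17 → D6 (MIDI 86).
81 − 86 = -5, so the two pitches are 5 semitones apart, with D6 the higher.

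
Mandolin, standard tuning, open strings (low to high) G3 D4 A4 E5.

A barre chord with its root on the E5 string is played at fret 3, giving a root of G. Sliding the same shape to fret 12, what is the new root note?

Moving from fret 3 to fret 12 shifts the root by 9 semitones.
G up 9 semitones is E.

E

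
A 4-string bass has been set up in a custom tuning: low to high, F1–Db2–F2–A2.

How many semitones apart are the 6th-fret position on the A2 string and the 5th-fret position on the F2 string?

A2 at fret 6 → Eb3 (MIDI 51); F2 at fret 5 → Bb2 (MIDI 46).
51 − 46 = 5, so the two pitches are 5 semitones apart, with Eb3 the higher.

5 semitones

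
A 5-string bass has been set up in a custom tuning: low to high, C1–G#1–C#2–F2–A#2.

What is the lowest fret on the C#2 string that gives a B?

10

From C#2, count semitones up the chromatic scale until reaching B: C#–D–D#–E–…–A–A#–B — 10 steps.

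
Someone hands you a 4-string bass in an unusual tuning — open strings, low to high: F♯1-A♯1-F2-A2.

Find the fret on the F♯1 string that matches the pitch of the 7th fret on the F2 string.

18

F2 at fret 7 is F2 + 7 semitones = C3.
The open F♯1 string is 11 semitones below the open F2, so the same pitch on the F♯1 string lies at fret 7 + 11 = 18.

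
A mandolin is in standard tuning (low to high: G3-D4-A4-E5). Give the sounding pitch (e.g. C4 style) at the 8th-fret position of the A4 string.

A4 is MIDI 69. Adding 8 gives 77, which is F5.

F5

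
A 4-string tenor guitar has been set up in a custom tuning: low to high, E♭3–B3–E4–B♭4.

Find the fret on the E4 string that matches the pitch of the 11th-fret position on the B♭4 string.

17

Fret 11 on B♭4 is MIDI 70 + 11 = 81 (A5). On the E4 string (open MIDI 64), that pitch is 81 − 64 = fret 17.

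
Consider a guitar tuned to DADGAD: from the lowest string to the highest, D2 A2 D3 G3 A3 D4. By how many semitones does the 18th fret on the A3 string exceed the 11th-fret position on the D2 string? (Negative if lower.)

26 semitones

A3 at fret 18 → D♯5 (MIDI 75); D2 at fret 11 → C♯3 (MIDI 49).
75 − 49 = 26, so the two pitches are 26 semitones apart.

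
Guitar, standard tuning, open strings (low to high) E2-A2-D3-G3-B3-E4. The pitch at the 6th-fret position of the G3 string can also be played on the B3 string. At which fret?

2

Fret 6 on G3 is MIDI 55 + 6 = 61 (C#4). On the B3 string (open MIDI 59), that pitch is 61 − 59 = fret 2.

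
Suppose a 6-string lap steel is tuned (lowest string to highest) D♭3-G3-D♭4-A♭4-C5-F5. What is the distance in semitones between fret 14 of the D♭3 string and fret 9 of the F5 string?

23 semitones

D♭3 at fret 14 → E♭4 (MIDI 63); F5 at fret 9 → D6 (MIDI 86).
63 − 86 = -23, so the two pitches are 23 semitones apart, with D6 the higher.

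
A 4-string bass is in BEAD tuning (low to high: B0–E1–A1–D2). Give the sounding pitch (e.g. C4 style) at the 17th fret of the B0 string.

The open B0 string plus 17 semitones: B–C–C#–D–…–D–D#–E.
The walk passes from B into C 2 times, so the octave number goes from 0 to 2.

E2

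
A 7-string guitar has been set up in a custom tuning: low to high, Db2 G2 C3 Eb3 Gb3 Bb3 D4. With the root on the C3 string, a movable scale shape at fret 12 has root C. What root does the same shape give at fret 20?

Ab

Moving from fret 12 to fret 20 shifts the root by 8 semitones.
C up 8 semitones is Ab.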